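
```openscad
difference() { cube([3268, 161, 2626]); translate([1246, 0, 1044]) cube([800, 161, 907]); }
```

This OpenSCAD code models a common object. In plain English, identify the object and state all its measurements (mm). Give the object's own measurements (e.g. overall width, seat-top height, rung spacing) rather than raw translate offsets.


A wall 3268 mm long (x), 161 mm thick (y), 2626 mm tall, with a rectangular window opening cut through it. The opening is 800 mm wide and 907 mm tall; its sill is at z = 1044 mm and its near (−x) edge is 1246 mm from the wall's −x end. The opening passes through the full wall thickness.


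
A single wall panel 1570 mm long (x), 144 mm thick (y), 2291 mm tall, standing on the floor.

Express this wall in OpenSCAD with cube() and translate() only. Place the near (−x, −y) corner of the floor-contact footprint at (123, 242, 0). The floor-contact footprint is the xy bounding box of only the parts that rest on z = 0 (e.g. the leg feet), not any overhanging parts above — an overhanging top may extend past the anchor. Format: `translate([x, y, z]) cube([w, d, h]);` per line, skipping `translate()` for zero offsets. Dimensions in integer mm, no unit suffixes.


translate([123, 242, 0]) cube([1570, 144, 2291]);


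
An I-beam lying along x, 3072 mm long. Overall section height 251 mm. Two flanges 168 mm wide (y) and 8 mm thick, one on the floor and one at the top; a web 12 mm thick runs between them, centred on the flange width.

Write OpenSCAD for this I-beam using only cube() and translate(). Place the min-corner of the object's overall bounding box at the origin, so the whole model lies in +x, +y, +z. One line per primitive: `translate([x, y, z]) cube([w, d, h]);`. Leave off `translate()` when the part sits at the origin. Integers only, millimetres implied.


cube([3072, 168, 8]);
translate([0, 78, 8]) cube([3072, 12, 235]);
translate([0, 0, 243]) cube([3072, 168, 8]);


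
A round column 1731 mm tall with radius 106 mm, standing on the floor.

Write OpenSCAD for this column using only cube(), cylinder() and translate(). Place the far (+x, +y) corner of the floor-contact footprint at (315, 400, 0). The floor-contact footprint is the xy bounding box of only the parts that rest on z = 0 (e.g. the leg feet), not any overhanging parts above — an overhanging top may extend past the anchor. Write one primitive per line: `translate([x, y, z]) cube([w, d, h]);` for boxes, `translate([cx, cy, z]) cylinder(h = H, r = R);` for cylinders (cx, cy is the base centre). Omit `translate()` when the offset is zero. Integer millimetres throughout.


translate([209, 294, 0]) cylinder(h = 1731, r = 106);


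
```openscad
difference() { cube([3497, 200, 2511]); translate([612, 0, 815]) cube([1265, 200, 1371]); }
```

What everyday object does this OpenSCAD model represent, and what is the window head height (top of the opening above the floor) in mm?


A wall with a window opening. The window head height is 2186 mm.

A wall with a rectangular opening subtracted — a window. Sill at z = 815, opening 1371 mm tall, so the head is at 815 + 1371 = 2186 mm.


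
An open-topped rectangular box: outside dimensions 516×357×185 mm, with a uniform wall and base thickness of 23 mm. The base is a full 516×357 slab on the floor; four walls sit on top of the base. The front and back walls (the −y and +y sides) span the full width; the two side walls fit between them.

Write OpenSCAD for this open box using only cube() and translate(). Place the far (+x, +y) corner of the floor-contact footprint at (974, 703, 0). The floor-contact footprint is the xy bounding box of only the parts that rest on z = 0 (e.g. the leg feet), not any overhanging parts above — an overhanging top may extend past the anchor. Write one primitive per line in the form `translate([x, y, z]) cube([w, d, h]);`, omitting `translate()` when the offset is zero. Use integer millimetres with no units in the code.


translate([458, 346, 0]) cube([516, 357, 23]);
translate([458, 346, 23]) cube([516, 23, 162]);
translate([458, 680, 23]) cube([516, 23, 162]);
translate([458, 369, 23]) cube([23, 311, 162]);
translate([951, 369, 23]) cube([23, 311, 162]);


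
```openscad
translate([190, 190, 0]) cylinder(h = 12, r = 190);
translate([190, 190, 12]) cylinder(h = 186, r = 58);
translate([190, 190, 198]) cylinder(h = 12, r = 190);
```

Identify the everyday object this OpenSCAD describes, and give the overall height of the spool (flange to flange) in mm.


A spool. The overall height is 210 mm.

Three coaxial cylinders, large–small–large — a spool. Two 12 mm flanges and a 186 mm core give 12 + 186 + 12 = 210 mm.


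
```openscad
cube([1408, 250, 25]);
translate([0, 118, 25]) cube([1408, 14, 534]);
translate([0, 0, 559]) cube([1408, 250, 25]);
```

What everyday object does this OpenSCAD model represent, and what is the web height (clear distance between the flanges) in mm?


An I-beam. The web height is 534 mm.

Two wide flanges with a thin centred web — an I-beam. Overall 584 mm minus two 25 mm flanges gives a web of 584 − 2·25 = 534 mm.


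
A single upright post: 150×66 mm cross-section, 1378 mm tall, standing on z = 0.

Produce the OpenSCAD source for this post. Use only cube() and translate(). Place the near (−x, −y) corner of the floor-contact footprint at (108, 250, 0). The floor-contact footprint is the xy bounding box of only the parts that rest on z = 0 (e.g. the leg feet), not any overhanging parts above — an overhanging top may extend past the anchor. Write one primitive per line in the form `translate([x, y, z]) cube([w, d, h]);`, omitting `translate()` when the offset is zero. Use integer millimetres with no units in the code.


translate([108, 250, 0]) cube([150, 66, 1378]);


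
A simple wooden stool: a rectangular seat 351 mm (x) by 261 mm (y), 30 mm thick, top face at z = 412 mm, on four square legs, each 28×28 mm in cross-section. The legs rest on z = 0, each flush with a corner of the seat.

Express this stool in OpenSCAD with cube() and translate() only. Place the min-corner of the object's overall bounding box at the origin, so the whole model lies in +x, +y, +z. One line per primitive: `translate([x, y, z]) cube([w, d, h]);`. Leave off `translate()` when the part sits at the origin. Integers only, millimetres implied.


// leg_h = 412 - 30 = 382
translate([0, 0, 382]) cube([351, 261, 30]);
cube([28, 28, 382]);
translate([323, 0, 0]) cube([28, 28, 382]);
translate([0, 233, 0]) cube([28, 28, 382]);
translate([323, 233, 0]) cube([28, 28, 382]);


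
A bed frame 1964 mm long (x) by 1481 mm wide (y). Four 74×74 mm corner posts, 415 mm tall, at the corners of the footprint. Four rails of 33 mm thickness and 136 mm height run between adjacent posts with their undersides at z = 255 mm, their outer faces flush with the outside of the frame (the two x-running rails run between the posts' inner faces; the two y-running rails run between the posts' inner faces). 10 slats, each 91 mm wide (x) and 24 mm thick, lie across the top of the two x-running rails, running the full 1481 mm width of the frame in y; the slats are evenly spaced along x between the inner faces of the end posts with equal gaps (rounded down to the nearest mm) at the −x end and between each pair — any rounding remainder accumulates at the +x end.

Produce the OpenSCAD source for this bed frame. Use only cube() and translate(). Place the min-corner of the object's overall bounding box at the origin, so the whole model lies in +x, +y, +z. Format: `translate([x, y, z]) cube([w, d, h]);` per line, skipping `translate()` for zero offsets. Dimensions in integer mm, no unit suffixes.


cube([74, 74, 415]);
translate([0, 1407, 0]) cube([74, 74, 415]);
translate([1890, 0, 0]) cube([74, 74, 415]);
translate([1890, 1407, 0]) cube([74, 74, 415]);
translate([74, 0, 255]) cube([1816, 33, 136]);
translate([74, 1448, 255]) cube([1816, 33, 136]);
translate([0, 74, 255]) cube([33, 1333, 136]);
translate([1931, 74, 255]) cube([33, 1333, 136]);
translate([156, 0, 391]) cube([91, 1481, 24]);
translate([329, 0, 391]) cube([91, 1481, 24]);
translate([502, 0, 391]) cube([91, 1481, 24]);
translate([675, 0, 391]) cube([91, 1481, 24]);
translate([848, 0, 391]) cube([91, 1481, 24]);
translate([1021, 0, 391]) cube([91, 1481, 24]);
translate([1194, 0, 391]) cube([91, 1481, 24]);
translate([1367, 0, 391]) cube([91, 1481, 24]);
translate([1540, 0, 391]) cube([91, 1481, 24]);
translate([1713, 0, 391]) cube([91, 1481, 24]);


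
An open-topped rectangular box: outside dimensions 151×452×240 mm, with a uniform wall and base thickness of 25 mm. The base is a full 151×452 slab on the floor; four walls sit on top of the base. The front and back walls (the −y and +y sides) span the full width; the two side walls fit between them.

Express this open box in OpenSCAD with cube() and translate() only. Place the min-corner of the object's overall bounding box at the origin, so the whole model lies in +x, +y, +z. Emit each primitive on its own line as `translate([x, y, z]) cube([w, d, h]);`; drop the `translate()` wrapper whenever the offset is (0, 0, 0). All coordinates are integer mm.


cube([151, 452, 25]);
translate([0, 0, 25]) cube([151, 25, 215]);
translate([0, 427, 25]) cube([151, 25, 215]);
translate([0, 25, 25]) cube([25, 402, 215]);
translate([126, 25, 25]) cube([25, 402, 215]);


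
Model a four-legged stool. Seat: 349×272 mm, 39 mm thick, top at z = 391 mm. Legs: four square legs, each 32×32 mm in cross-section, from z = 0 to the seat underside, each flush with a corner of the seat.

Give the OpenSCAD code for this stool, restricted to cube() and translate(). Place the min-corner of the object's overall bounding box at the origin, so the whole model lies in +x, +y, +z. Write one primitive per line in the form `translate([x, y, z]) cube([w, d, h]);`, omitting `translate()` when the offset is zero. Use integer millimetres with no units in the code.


translate([0, 0, 352]) cube([349, 272, 39]);
cube([32, 32, 352]);
translate([317, 0, 0]) cube([32, 32, 352]);
translate([0, 240, 0]) cube([32, 32, 352]);
translate([317, 240, 0]) cube([32, 32, 352]);


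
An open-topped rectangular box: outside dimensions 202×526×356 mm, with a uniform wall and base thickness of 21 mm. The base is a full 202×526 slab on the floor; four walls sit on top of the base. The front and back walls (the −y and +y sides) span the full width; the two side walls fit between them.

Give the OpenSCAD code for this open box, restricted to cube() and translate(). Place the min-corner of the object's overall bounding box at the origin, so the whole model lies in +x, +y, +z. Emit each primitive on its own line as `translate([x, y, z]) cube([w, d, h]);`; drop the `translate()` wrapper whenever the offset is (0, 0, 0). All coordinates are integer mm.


cube([202, 526, 21]);
translate([0, 0, 21]) cube([202, 21, 335]);
translate([0, 505, 21]) cube([202, 21, 335]);
translate([0, 21, 21]) cube([21, 484, 335]);
translate([181, 21, 21]) cube([21, 484, 335]);


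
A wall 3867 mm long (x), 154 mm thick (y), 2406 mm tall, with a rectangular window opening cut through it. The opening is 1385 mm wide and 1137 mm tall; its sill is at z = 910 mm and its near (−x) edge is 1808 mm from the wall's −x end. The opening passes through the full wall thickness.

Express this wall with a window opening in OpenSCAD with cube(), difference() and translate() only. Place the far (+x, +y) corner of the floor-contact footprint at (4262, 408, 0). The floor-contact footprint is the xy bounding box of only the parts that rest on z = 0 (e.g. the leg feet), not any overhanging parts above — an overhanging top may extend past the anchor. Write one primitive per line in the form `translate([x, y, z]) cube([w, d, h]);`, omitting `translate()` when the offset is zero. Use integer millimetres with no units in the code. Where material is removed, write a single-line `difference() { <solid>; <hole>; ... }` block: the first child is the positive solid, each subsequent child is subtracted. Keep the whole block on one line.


difference() { translate([395, 254, 0]) cube([3867, 154, 2406]); translate([2203, 254, 910]) cube([1385, 154, 1137]); }


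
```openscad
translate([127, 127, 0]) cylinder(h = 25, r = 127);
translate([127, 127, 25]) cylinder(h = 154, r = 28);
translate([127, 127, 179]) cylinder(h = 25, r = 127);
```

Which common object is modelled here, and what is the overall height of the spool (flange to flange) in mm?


A spool. The overall height is 204 mm.

Three coaxial cylinders, large–small–large — a spool. Two 25 mm flanges and a 154 mm core give 25 + 154 + 25 = 204 mm.


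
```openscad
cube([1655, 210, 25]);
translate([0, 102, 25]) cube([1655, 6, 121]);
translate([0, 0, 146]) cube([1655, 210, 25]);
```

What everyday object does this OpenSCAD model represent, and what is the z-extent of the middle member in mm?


An I-beam. The web height is 121 mm.

Two wide flanges with a thin centred web — an I-beam. Overall 171 mm minus two 25 mm flanges gives a web of 171 − 2·25 = 121 mm.


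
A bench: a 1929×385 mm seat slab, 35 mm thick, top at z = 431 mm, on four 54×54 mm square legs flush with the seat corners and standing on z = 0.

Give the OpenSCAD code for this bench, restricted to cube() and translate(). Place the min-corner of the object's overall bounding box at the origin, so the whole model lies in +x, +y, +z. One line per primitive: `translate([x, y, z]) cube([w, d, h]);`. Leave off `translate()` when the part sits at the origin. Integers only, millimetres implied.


// leg_h = 431 − 35 = 396
translate([0, 0, 396]) cube([1929, 385, 35]);
cube([54, 54, 396]);
translate([0, 331, 0]) cube([54, 54, 396]);
translate([1875, 0, 0]) cube([54, 54, 396]);
translate([1875, 331, 0]) cube([54, 54, 396]);


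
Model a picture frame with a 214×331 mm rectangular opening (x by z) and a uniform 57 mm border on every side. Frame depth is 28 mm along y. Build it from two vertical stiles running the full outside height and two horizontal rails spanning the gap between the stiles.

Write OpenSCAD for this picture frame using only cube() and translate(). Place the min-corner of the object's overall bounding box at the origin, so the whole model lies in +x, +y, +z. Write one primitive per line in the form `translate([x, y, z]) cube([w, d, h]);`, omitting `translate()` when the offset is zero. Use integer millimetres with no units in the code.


cube([57, 28, 445]);
translate([271, 0, 0]) cube([57, 28, 445]);
translate([57, 0, 0]) cube([214, 28, 57]);
translate([57, 0, 388]) cube([214, 28, 57]);


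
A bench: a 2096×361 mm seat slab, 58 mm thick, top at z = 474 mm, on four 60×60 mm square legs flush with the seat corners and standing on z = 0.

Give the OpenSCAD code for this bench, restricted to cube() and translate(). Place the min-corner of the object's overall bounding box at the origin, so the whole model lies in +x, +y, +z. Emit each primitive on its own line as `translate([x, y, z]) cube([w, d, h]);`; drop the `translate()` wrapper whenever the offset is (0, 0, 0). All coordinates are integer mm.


translate([0, 0, 416]) cube([2096, 361, 58]);
cube([60, 60, 416]);
translate([0, 301, 0]) cube([60, 60, 416]);
translate([2036, 0, 0]) cube([60, 60, 416]);
translate([2036, 301, 0]) cube([60, 60, 416]);


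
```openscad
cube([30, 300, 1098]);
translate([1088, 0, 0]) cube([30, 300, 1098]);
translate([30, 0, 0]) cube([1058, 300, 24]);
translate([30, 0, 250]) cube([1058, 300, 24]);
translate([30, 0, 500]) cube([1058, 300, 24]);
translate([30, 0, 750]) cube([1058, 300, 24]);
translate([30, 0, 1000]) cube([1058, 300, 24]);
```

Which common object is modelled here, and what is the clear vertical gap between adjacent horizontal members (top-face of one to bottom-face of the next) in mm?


A bookshelf. The clear shelf gap is 226 mm.

Two tall side panels with 5 horizontal boards between them — a bookshelf. The first two shelf undersides are at z = 0 and z = 250; with shelf thickness 24, the clear gap is 250 − 0 − 24 = 226 mm.


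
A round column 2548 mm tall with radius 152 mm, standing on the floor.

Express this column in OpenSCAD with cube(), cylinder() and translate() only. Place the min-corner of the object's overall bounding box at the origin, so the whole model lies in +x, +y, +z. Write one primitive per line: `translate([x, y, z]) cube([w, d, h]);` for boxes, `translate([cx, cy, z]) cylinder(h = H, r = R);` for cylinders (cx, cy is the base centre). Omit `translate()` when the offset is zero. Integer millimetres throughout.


translate([152, 152, 0]) cylinder(h = 2548, r = 152);


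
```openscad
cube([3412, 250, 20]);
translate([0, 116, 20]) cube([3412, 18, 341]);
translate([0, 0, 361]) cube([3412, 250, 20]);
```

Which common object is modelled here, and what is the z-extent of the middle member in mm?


An I-beam. The web height is 341 mm.

Two wide flanges with a thin centred web — an I-beam. Overall 381 mm minus two 20 mm flanges gives a web of 381 − 2·20 = 341 mm.


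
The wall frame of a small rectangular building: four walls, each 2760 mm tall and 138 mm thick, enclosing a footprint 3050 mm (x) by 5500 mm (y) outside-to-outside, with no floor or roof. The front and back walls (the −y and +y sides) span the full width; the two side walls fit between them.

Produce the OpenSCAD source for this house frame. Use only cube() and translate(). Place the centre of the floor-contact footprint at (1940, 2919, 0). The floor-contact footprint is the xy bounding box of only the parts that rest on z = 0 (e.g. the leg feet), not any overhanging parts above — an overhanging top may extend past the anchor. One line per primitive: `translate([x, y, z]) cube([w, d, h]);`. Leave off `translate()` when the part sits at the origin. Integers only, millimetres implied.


translate([415, 169, 0]) cube([3050, 138, 2760]);
translate([415, 5531, 0]) cube([3050, 138, 2760]);
translate([415, 307, 0]) cube([138, 5224, 2760]);
translate([3327, 307, 0]) cube([138, 5224, 2760]);


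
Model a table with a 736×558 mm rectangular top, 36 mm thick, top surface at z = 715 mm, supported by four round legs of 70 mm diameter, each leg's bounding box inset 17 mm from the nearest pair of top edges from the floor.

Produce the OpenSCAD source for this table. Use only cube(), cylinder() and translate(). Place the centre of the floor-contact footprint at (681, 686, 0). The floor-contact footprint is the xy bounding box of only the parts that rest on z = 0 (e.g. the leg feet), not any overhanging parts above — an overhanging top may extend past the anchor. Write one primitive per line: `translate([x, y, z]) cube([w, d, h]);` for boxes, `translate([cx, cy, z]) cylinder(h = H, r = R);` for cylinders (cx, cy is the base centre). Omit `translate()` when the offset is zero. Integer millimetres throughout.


translate([313, 407, 679]) cube([736, 558, 36]);
translate([365, 459, 0]) cylinder(h = 679, r = 35);
translate([997, 459, 0]) cylinder(h = 679, r = 35);
translate([365, 913, 0]) cylinder(h = 679, r = 35);
translate([997, 913, 0]) cylinder(h = 679, r = 35);


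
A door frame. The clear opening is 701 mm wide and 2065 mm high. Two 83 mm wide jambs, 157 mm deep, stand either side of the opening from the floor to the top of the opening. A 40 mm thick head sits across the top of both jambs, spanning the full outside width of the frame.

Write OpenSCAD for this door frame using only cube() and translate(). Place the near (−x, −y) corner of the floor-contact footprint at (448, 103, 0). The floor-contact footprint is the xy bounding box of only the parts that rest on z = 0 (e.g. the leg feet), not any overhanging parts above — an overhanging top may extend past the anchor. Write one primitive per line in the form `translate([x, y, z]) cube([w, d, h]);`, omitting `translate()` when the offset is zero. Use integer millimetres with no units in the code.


translate([448, 103, 0]) cube([83, 157, 2065]);
translate([1232, 103, 0]) cube([83, 157, 2065]);
translate([448, 103, 2065]) cube([867, 157, 40]);


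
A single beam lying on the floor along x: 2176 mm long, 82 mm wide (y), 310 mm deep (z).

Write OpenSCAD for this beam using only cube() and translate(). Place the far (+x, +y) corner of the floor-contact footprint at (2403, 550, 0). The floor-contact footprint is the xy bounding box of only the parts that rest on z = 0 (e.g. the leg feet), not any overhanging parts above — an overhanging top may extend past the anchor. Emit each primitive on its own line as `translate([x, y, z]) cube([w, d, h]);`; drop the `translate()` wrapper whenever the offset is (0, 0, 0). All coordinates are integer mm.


translate([227, 468, 0]) cube([2176, 82, 310]);


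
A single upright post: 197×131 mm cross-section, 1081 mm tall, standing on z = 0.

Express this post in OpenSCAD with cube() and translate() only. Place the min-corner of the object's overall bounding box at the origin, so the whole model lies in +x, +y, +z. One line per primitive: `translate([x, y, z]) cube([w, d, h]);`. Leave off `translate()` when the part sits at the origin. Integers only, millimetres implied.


cube([197, 131, 1081]);


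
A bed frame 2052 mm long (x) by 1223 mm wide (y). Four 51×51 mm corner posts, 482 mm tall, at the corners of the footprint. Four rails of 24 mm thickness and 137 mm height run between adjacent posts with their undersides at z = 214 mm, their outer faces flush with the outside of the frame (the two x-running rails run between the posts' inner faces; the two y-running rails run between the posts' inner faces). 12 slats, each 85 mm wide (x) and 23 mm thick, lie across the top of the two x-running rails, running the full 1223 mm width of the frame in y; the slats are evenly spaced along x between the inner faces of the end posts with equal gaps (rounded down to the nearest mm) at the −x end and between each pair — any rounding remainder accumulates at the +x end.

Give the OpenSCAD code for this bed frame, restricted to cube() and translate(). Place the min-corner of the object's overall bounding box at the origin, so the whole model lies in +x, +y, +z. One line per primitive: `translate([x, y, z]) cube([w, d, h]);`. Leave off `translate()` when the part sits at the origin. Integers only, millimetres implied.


// slat z = rail_z + rail_h = 214 + 137 = 351
// slat gap = ⌊(1950 − 12·85) / 13⌋ = 71
cube([51, 51, 482]);
translate([0, 1172, 0]) cube([51, 51, 482]);
translate([2001, 0, 0]) cube([51, 51, 482]);
translate([2001, 1172, 0]) cube([51, 51, 482]);
translate([51, 0, 214]) cube([1950, 24, 137]);
translate([51, 1199, 214]) cube([1950, 24, 137]);
translate([0, 51, 214]) cube([24, 1121, 137]);
translate([2028, 51, 214]) cube([24, 1121, 137]);
translate([122, 0, 351]) cube([85, 1223, 23]);
translate([278, 0, 351]) cube([85, 1223, 23]);
translate([434, 0, 351]) cube([85, 1223, 23]);
translate([590, 0, 351]) cube([85, 1223, 23]);
translate([746, 0, 351]) cube([85, 1223, 23]);
translate([902, 0, 351]) cube([85, 1223, 23]);
translate([1058, 0, 351]) cube([85, 1223, 23]);
translate([1214, 0, 351]) cube([85, 1223, 23]);
translate([1370, 0, 351]) cube([85, 1223, 23]);
translate([1526, 0, 351]) cube([85, 1223, 23]);
translate([1682, 0, 351]) cube([85, 1223, 23]);
translate([1838, 0, 351]) cube([85, 1223, 23]);


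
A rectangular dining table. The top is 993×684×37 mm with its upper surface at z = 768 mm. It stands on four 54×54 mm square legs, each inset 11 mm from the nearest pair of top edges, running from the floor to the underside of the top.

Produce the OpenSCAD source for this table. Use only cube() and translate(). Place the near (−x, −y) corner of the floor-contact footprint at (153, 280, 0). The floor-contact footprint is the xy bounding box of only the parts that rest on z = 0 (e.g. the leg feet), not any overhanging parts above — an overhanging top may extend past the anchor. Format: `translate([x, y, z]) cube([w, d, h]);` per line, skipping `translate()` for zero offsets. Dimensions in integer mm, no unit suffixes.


translate([142, 269, 731]) cube([993, 684, 37]);
translate([153, 280, 0]) cube([54, 54, 731]);
translate([1070, 280, 0]) cube([54, 54, 731]);
translate([153, 888, 0]) cube([54, 54, 731]);
translate([1070, 888, 0]) cube([54, 54, 731]);


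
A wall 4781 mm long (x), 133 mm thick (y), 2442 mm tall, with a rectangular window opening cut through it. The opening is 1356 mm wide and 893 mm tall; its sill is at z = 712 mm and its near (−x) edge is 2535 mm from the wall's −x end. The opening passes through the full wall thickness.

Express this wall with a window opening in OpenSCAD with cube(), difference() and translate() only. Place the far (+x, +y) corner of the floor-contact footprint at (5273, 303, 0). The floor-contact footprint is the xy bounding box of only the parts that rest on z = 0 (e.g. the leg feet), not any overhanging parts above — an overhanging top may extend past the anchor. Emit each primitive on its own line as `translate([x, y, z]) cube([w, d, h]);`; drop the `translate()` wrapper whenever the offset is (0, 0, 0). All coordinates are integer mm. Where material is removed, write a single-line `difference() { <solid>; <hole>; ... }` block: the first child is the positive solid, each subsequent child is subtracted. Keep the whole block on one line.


difference() { translate([492, 170, 0]) cube([4781, 133, 2442]); translate([3027, 170, 712]) cube([1356, 133, 893]); }


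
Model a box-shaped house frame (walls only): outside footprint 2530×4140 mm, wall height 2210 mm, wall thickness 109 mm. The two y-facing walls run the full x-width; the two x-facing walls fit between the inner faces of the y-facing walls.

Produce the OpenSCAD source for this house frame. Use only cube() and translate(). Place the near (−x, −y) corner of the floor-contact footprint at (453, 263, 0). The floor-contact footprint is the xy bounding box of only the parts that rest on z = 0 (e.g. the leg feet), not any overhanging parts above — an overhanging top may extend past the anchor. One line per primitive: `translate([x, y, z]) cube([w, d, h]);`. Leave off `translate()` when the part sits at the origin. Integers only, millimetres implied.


translate([453, 263, 0]) cube([2530, 109, 2210]);
translate([453, 4294, 0]) cube([2530, 109, 2210]);
translate([453, 372, 0]) cube([109, 3922, 2210]);
translate([2874, 372, 0]) cube([109, 3922, 2210]);


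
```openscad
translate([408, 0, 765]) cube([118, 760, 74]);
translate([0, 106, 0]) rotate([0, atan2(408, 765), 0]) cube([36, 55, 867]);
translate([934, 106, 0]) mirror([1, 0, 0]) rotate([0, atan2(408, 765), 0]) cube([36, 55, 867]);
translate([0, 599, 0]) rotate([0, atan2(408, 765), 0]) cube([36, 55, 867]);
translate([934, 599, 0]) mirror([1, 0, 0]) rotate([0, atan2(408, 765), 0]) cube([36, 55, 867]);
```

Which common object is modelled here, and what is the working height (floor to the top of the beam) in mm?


A sawhorse. The overall height is 839 mm.

A beam across two mirrored pairs of raked legs — a sawhorse. The beam's underside is at z = 765 (matching the legs' vertical rise in atan2(408, 765)) and the beam is 74 mm tall, so its top is at 765 + 74 = 839 mm. The raked legs top out at the beam's underside, so that is the highest point.


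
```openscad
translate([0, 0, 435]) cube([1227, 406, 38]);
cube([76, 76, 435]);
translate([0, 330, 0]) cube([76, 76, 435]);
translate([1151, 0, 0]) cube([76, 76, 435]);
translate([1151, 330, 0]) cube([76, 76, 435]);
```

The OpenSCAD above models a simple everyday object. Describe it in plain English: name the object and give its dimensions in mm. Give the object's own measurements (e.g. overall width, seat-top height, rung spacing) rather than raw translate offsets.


A long wooden bench with a 1227 mm (x) × 406 mm (y) seat, 38 mm thick, its top surface 473 mm above the floor. Four 76 mm square legs at the seat corners, flush with the edges, run from z = 0 to the seat underside.


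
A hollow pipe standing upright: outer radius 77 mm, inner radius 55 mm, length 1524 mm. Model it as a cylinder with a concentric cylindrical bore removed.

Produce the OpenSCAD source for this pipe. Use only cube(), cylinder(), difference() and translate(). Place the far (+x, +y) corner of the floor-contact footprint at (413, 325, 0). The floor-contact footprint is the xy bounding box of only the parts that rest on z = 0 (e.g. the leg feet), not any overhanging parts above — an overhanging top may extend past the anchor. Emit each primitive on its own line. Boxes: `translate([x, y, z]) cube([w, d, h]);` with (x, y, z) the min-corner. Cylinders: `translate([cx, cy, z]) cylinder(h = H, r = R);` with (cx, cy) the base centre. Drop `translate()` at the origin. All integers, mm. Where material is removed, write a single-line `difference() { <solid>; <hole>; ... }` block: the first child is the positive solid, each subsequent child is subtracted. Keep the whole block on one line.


difference() { translate([336, 248, 0]) cylinder(h = 1524, r = 77); translate([336, 248, 0]) cylinder(h = 1524, r = 55); }


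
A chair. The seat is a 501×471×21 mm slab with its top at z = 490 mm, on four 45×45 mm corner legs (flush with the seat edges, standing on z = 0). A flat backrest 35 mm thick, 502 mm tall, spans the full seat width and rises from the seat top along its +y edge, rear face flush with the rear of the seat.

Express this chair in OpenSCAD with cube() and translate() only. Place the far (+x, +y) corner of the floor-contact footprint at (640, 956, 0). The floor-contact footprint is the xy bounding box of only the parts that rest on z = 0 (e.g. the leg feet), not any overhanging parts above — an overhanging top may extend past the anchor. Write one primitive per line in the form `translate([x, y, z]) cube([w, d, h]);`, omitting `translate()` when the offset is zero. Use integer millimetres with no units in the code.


translate([139, 485, 469]) cube([501, 471, 21]);
translate([139, 485, 0]) cube([45, 45, 469]);
translate([595, 485, 0]) cube([45, 45, 469]);
translate([139, 911, 0]) cube([45, 45, 469]);
translate([595, 911, 0]) cube([45, 45, 469]);
translate([139, 921, 490]) cube([501, 35, 502]);


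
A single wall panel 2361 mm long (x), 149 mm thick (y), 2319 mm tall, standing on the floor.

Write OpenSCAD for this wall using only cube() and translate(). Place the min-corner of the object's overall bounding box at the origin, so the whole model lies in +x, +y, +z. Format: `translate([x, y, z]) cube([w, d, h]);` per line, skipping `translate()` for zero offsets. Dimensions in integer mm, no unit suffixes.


cube([2361, 149, 2319]);


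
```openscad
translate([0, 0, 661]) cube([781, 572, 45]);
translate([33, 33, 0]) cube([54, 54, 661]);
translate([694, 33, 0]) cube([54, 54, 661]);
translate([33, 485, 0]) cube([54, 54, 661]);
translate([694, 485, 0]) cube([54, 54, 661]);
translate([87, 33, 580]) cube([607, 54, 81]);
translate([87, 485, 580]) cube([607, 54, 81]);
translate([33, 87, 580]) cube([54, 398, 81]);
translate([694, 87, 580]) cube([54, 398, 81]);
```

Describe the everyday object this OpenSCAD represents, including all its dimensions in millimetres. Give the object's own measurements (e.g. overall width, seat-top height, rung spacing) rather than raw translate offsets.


A rectangular dining table. The top is 781×572×45 mm with its upper surface at z = 706 mm. It stands on four 54×54 mm square legs, each inset 33 mm from the nearest pair of top edges, running from the floor to the underside of the top. Four apron rails, 54 mm thick and 81 mm tall, run between adjacent legs with their top edges flush with the underside of the top and their outer faces flush with the legs' outer faces.


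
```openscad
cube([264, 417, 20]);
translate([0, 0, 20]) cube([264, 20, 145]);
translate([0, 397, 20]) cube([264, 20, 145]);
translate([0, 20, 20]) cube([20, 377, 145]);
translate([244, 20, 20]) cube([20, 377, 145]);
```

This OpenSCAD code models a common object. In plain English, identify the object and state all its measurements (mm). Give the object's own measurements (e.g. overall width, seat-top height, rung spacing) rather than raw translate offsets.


An open-topped rectangular box: outside dimensions 264×417×165 mm, with a uniform wall and base thickness of 20 mm. The base is a full 264×417 slab on the floor; four walls sit on top of the base. The front and back walls (the −y and +y sides) span the full width; the two side walls fit between them.


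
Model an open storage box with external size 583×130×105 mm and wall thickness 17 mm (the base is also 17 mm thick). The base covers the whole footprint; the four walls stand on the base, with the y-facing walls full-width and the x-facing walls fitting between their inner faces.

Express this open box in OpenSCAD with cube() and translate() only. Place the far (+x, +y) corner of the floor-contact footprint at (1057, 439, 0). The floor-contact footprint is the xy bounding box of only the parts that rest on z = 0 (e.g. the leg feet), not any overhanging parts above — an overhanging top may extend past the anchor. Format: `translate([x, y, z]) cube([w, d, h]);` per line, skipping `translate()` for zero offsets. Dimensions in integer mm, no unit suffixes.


translate([474, 309, 0]) cube([583, 130, 17]);
translate([474, 309, 17]) cube([583, 17, 88]);
translate([474, 422, 17]) cube([583, 17, 88]);
translate([474, 326, 17]) cube([17, 96, 88]);
translate([1040, 326, 17]) cube([17, 96, 88]);


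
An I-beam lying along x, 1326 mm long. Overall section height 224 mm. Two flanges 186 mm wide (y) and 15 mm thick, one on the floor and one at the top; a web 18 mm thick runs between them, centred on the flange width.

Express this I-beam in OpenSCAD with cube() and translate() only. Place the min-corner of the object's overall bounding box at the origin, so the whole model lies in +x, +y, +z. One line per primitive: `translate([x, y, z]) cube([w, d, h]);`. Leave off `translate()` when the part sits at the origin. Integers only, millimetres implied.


cube([1326, 186, 15]);
translate([0, 84, 15]) cube([1326, 18, 194]);
translate([0, 0, 209]) cube([1326, 186, 15]);


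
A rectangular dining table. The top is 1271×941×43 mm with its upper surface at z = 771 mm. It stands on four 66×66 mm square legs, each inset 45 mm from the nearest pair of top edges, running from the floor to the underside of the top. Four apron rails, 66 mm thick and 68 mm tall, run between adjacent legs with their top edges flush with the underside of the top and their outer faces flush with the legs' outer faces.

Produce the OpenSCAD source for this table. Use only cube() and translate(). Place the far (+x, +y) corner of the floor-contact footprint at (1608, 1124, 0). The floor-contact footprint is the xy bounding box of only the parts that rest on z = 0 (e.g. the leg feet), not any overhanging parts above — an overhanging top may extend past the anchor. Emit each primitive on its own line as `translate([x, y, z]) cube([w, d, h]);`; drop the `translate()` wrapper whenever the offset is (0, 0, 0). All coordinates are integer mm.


translate([382, 228, 728]) cube([1271, 941, 43]);
translate([427, 273, 0]) cube([66, 66, 728]);
translate([1542, 273, 0]) cube([66, 66, 728]);
translate([427, 1058, 0]) cube([66, 66, 728]);
translate([1542, 1058, 0]) cube([66, 66, 728]);
translate([493, 273, 660]) cube([1049, 66, 68]);
translate([493, 1058, 660]) cube([1049, 66, 68]);
translate([427, 339, 660]) cube([66, 719, 68]);
translate([1542, 339, 660]) cube([66, 719, 68]);


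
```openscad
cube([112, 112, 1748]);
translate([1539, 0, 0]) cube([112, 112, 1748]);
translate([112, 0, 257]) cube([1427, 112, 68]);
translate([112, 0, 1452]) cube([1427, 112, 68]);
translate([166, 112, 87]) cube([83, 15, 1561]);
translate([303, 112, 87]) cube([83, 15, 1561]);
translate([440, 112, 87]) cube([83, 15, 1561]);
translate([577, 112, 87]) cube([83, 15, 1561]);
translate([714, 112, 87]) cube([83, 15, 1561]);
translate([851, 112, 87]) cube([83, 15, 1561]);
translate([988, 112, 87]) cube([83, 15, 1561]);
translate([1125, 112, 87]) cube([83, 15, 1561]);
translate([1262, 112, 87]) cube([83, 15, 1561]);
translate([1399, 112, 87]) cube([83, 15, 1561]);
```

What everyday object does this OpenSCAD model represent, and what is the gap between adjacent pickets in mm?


A fence section. The picket gap is 54 mm.

Two posts, two rails, 10 pickets — a fence section. Span 1427 mm holds 10 pickets of 83 mm with 11 equal gaps: ⌊(1427 − 10·83) / 11⌋ = 54 mm.


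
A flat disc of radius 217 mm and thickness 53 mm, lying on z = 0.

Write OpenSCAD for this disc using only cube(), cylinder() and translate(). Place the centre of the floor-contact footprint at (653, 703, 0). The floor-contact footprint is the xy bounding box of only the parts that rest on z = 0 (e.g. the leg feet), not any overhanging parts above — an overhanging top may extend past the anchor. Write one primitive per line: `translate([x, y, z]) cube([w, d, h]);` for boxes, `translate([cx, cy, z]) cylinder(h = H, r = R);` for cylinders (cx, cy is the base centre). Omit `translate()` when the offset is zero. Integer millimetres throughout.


translate([653, 703, 0]) cylinder(h = 53, r = 217);


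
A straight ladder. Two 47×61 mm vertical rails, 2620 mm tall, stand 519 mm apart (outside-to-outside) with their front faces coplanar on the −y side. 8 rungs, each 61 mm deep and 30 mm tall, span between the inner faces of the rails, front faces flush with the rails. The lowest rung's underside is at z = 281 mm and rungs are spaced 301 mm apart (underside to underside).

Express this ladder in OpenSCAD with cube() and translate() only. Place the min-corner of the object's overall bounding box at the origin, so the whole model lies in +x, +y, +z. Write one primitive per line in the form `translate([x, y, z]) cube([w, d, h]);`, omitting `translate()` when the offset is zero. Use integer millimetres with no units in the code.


// rung span = 519 - 2*47 = 425
// rung[k] z = 281 + k*301
cube([47, 61, 2620]);
translate([472, 0, 0]) cube([47, 61, 2620]);
translate([47, 0, 281]) cube([425, 61, 30]);
translate([47, 0, 582]) cube([425, 61, 30]);
translate([47, 0, 883]) cube([425, 61, 30]);
translate([47, 0, 1184]) cube([425, 61, 30]);
translate([47, 0, 1485]) cube([425, 61, 30]);
translate([47, 0, 1786]) cube([425, 61, 30]);
translate([47, 0, 2087]) cube([425, 61, 30]);
translate([47, 0, 2388]) cube([425, 61, 30]);


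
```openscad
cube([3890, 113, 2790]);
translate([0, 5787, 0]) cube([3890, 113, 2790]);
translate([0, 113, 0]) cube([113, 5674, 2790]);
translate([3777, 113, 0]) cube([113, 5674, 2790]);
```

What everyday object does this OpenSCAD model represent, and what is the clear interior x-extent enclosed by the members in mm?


A house (or room) frame. The interior width is 3664 mm.

Four 2790 mm walls enclosing a rectangle with no floor or roof — a room or house frame. Outside width is 3890 mm and wall thickness is 113 mm, so the interior width is 3890 − 2 × 113 = 3664 mm.


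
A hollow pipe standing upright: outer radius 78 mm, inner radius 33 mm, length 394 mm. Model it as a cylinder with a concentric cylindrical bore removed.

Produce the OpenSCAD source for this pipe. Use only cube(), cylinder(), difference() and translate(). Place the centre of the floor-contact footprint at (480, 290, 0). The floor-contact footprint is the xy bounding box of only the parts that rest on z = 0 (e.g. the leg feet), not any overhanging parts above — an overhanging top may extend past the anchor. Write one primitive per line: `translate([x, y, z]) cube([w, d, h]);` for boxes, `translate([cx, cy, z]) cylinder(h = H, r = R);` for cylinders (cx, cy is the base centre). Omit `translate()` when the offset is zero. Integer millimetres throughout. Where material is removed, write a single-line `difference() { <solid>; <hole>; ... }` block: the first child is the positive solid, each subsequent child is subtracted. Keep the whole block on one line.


difference() { translate([480, 290, 0]) cylinder(h = 394, r = 78); translate([480, 290, 0]) cylinder(h = 394, r = 33); }


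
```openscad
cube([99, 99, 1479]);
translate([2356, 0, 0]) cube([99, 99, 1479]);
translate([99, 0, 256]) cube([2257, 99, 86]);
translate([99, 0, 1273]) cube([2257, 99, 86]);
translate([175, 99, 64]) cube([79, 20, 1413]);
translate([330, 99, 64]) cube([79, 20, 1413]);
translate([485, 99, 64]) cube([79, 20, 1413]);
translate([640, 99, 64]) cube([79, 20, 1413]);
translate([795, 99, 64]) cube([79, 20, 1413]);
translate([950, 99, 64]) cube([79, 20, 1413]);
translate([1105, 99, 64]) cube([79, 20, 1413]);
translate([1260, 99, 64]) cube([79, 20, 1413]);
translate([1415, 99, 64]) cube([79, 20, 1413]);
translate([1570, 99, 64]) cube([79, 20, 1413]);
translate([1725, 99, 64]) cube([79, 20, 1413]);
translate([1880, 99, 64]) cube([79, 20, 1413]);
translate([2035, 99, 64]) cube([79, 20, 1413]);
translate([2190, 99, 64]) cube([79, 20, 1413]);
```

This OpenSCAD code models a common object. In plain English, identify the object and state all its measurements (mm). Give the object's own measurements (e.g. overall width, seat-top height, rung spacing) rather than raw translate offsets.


A fence section. Two 99×99 mm posts, 1479 mm tall, stand on the floor with a clear span of 2257 mm between their inner faces. Two horizontal rails of 99×86 mm section span the gap between the posts with their undersides at z = 256 mm and z = 1273 mm, flush with the posts' −y face. 14 pickets, each 79 mm wide, 20 mm thick and 1413 mm tall, are fixed to the +y face of the rails with their bottoms at z = 64 mm, spaced across the span with a 76 mm gap after the −x post and between neighbouring pickets, with 87 mm left before the +x post.
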